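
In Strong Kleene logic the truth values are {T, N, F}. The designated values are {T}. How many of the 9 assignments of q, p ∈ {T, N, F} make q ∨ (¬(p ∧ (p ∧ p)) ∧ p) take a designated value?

3

Designated under: (q=T, p=T); (q=T, p=N); (q=T, p=F).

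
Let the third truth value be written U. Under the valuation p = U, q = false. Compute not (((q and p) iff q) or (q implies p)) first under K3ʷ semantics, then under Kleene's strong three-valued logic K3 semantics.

In K3ʷ: q and p = false and U = U
(q and p) iff q = U iff false = U
q implies p = false implies U = U  [any arg is the third value ⇒ result is the third value]
((q and p) iff q) or (q implies p) = U or U = U
not (((q and p) iff q) or (q implies p)) = not U = U
In Kleene's strong three-valued logic K3: q and p = false and U = false
(q and p) iff q = false iff false = true
q implies p = false implies U = true  [not false or U]
((q and p) iff q) or (q implies p) = true or true = true
not (((q and p) iff q) or (q implies p)) = not true = false
They differ because K3ʷ and Kleene's strong three-valued logic K3 treat U differently under the binary connectives.

U; false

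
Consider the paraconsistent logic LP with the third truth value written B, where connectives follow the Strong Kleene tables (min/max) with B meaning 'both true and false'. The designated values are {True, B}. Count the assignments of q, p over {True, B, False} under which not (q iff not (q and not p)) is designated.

8

Of the 9 assignments, 8 give a value in {True, B}.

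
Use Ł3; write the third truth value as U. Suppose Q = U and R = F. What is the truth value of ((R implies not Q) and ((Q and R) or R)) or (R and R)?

F

not Q = not U = U
R implies not Q = F implies U = T  [min(1, 1−0+½)]
Q and R = U and F = F
(Q and R) or R = F or F = F
(R implies not Q) and ((Q and R) or R) = T and F = F
R and R = F and F = F
((R implies not Q) and ((Q and R) or R)) or (R and R) = F or F = F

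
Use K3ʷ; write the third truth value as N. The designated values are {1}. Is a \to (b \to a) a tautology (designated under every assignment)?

No

Countermodel: a=1, b=N gives N, which is not designated.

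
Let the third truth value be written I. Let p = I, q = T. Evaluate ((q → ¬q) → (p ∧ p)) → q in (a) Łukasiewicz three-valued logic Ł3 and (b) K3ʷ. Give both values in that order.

T; I

In Łukasiewicz three-valued logic Ł3: ¬q = ¬T = F
q → ¬q = T → F = F
p ∧ p = I ∧ I = I
(q → ¬q) → (p ∧ p) = F → I = T
((q → ¬q) → (p ∧ p)) → q = T → T = T
In K3ʷ: ¬q = ¬T = F
q → ¬q = T → F = F
p ∧ p = I ∧ I = I
(q → ¬q) → (p ∧ p) = F → I = I  [any arg is the third value ⇒ result is the third value]
((q → ¬q) → (p ∧ p)) → q = I → T = I
They differ because Łukasiewicz three-valued logic Ł3 and K3ʷ treat I differently under the binary connectives.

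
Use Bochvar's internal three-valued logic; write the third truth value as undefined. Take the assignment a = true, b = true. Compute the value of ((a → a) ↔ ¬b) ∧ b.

false

a → a = true → true = true
¬b = ¬true = false
(a → a) ↔ ¬b = true ↔ false = false
((a → a) ↔ ¬b) ∧ b = false ∧ true = false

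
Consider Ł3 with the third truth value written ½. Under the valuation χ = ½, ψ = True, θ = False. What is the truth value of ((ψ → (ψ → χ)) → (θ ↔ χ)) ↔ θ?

False

ψ → χ = True → ½ = ½  [min(1, 1−1+½)]
ψ → (ψ → χ) = True → ½ = ½
θ ↔ χ = False ↔ ½ = ½
(ψ → (ψ → χ)) → (θ ↔ χ) = ½ → ½ = True
((ψ → (ψ → χ)) → (θ ↔ χ)) ↔ θ = True ↔ False = False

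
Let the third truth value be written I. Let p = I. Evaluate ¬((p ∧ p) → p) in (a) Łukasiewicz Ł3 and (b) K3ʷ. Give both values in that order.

false; I

In Łukasiewicz Ł3: p ∧ p = I ∧ I = I
(p ∧ p) → p = I → I = true
¬((p ∧ p) → p) = ¬true = false
In K3ʷ: p ∧ p = I ∧ I = I
(p ∧ p) → p = I → I = I
¬((p ∧ p) → p) = ¬I = I
They differ because Łukasiewicz Ł3 and K3ʷ treat I differently under the binary connectives.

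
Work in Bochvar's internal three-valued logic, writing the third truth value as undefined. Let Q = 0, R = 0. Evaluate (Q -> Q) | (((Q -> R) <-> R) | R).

Q -> Q = 0 -> 0 = 1
Q -> R = 0 -> 0 = 1
(Q -> R) <-> R = 1 <-> 0 = 0
((Q -> R) <-> R) | R = 0 | 0 = 0
(Q -> Q) | (((Q -> R) <-> R) | R) = 1 | 0 = 1

1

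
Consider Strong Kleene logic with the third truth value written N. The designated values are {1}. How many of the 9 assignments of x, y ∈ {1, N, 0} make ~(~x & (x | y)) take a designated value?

Designated under: (x=1, y=1); (x=1, y=N); (x=1, y=0); (x=0, y=0).

4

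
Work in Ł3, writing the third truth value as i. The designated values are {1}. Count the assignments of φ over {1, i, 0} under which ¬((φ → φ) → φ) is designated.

1

φ=1: 0 ·
φ=i: i ·
φ=0: 1 ✓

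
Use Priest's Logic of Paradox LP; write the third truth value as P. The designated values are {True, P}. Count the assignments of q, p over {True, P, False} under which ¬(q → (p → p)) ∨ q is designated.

6

Of the 9 assignments, 6 give a value in {True, P}.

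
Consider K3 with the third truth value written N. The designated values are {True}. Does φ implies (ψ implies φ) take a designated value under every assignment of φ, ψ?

Countermodel: φ=N, ψ=True gives N, which is not designated.

No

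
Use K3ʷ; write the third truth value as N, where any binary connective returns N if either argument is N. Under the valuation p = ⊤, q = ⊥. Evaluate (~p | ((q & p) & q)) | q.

⊥

~p = ~⊤ = ⊥
q & p = ⊥ & ⊤ = ⊥
(q & p) & q = ⊥ & ⊥ = ⊥
~p | ((q & p) & q) = ⊥ | ⊥ = ⊥
(~p | ((q & p) & q)) | q = ⊥ | ⊥ = ⊥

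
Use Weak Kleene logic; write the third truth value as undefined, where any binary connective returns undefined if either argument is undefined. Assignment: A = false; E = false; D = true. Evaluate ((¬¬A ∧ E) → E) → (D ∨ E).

true

¬A = ¬false = true
¬¬A = ¬true = false
¬¬A ∧ E = false ∧ false = false
(¬¬A ∧ E) → E = false → false = true
D ∨ E = true ∨ false = true
((¬¬A ∧ E) → E) → (D ∨ E) = true → true = true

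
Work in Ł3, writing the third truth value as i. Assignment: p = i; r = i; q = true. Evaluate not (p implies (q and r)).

false

q and r = true and i = i
p implies (q and r) = i implies i = true  [min(1, 1−½+½)]
not (p implies (q and r)) = not true = false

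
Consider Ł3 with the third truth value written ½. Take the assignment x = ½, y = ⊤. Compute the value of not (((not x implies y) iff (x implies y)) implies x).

not x = not ½ = ½
not x implies y = ½ implies ⊤ = ⊤  [min(1, 1−½+1)]
x implies y = ½ implies ⊤ = ⊤
(not x implies y) iff (x implies y) = ⊤ iff ⊤ = ⊤
((not x implies y) iff (x implies y)) implies x = ⊤ implies ½ = ½
not (((not x implies y) iff (x implies y)) implies x) = not ½ = ½

½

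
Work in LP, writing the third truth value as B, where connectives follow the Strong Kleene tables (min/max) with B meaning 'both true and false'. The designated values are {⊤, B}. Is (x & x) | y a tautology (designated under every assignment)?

No

Countermodel: x=⊥, y=⊥ gives ⊥, which is not designated.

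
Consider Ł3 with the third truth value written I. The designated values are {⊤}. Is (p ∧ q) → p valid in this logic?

Every assignment of p, q over {⊤, I, ⊥} gives a value in {⊤}.
In particular, with p=I, q=I: (p ∧ q) → p = ⊤.

Yes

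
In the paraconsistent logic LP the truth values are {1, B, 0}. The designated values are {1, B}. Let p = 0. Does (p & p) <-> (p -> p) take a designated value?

No

p & p = 0 & 0 = 0
p -> p = 0 -> 0 = 1
(p & p) <-> (p -> p) = 0 <-> 1 = 0
0 ∉ {1, B}.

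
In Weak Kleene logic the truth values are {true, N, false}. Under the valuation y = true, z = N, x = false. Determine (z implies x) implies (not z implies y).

z implies x = N implies false = N  [any arg is the third value ⇒ result is the third value]
not z = not N = N
not z implies y = N implies true = N
(z implies x) implies (not z implies y) = N implies N = N

N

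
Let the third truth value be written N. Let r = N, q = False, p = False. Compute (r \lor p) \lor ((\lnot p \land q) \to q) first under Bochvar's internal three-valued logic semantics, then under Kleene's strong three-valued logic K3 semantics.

N; True

In Bochvar's internal three-valued logic: r \lor p = N \lor False = N
\lnot p = \lnot False = True
\lnot p \land q = True \land False = False
(\lnot p \land q) \to q = False \to False = True
(r \lor p) \lor ((\lnot p \land q) \to q) = N \lor True = N
In Kleene's strong three-valued logic K3: r \lor p = N \lor False = N
\lnot p = \lnot False = True
\lnot p \land q = True \land False = False
(\lnot p \land q) \to q = False \to False = True
(r \lor p) \lor ((\lnot p \land q) \to q) = N \lor True = True
They differ because Bochvar's internal three-valued logic and Kleene's strong three-valued logic K3 treat N differently under the binary connectives.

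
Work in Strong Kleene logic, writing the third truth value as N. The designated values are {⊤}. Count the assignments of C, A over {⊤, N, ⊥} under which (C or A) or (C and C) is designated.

Of the 9 assignments, 5 give a value in {⊤}.

5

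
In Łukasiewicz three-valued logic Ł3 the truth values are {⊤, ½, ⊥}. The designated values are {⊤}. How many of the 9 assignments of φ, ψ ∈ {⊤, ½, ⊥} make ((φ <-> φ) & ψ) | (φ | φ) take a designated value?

5

Of the 9 assignments, 5 give a value in {⊤}.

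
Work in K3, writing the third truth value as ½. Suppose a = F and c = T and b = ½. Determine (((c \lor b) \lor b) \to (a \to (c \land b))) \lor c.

T

c \lor b = T \lor ½ = T
(c \lor b) \lor b = T \lor ½ = T
c \land b = T \land ½ = ½
a \to (c \land b) = F \to ½ = T  [\lnot F \lor ½]
((c \lor b) \lor b) \to (a \to (c \land b)) = T \to T = T
(((c \lor b) \lor b) \to (a \to (c \land b))) \lor c = T \lor T = T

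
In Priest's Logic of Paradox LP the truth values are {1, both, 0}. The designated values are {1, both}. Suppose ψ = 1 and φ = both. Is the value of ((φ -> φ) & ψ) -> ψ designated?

Yes

φ -> φ = both -> both = both
(φ -> φ) & ψ = both & 1 = both
((φ -> φ) & ψ) -> ψ = both -> 1 = 1
1 ∈ {1, both}.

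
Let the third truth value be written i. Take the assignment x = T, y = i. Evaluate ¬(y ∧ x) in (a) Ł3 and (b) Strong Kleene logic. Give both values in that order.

i; i

In Ł3: y ∧ x = i ∧ T = i
¬(y ∧ x) = ¬i = i
In Strong Kleene logic: y ∧ x = i ∧ T = i
¬(y ∧ x) = ¬i = i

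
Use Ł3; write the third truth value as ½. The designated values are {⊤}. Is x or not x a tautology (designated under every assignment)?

No

Countermodel: x=½ gives ½, which is not designated.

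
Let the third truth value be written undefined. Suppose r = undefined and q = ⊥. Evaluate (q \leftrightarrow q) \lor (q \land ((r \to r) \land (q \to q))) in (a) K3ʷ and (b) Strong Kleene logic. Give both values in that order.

In K3ʷ: q \leftrightarrow q = ⊥ \leftrightarrow ⊥ = ⊤
r \to r = undefined \to undefined = undefined  [any arg is the third value ⇒ result is the third value]
q \to q = ⊥ \to ⊥ = ⊤
(r \to r) \land (q \to q) = undefined \land ⊤ = undefined
q \land ((r \to r) \land (q \to q)) = ⊥ \land undefined = undefined
(q \leftrightarrow q) \lor (q \land ((r \to r) \land (q \to q))) = ⊤ \lor undefined = undefined
In Strong Kleene logic: q \leftrightarrow q = ⊥ \leftrightarrow ⊥ = ⊤
r \to r = undefined \to undefined = undefined  [\lnot undefined \lor undefined]
q \to q = ⊥ \to ⊥ = ⊤
(r \to r) \land (q \to q) = undefined \land ⊤ = undefined
q \land ((r \to r) \land (q \to q)) = ⊥ \land undefined = ⊥
(q \leftrightarrow q) \lor (q \land ((r \to r) \land (q \to q))) = ⊤ \lor ⊥ = ⊤
They differ because K3ʷ and Strong Kleene logic treat undefined differently under the binary connectives.

undefined; ⊤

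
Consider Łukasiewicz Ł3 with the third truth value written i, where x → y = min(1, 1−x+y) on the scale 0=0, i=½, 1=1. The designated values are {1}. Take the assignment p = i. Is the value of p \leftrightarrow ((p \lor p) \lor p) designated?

p \lor p = i \lor i = i
(p \lor p) \lor p = i \lor i = i
p \leftrightarrow ((p \lor p) \lor p) = i \leftrightarrow i = 1  [1 − |½−½|]
1 ∈ {1}.

Yes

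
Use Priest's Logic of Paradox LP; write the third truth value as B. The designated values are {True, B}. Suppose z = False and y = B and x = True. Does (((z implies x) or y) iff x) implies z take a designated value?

No

z implies x = False implies True = True
(z implies x) or y = True or B = True
((z implies x) or y) iff x = True iff True = True
(((z implies x) or y) iff x) implies z = True implies False = False
False ∉ {True, B}.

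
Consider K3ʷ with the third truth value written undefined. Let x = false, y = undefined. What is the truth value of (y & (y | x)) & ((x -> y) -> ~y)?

undefined

y | x = undefined | false = undefined
y & (y | x) = undefined & undefined = undefined
x -> y = false -> undefined = undefined  [any arg is the third value ⇒ result is the third value]
~y = ~undefined = undefined
(x -> y) -> ~y = undefined -> undefined = undefined
(y & (y | x)) & ((x -> y) -> ~y) = undefined & undefined = undefined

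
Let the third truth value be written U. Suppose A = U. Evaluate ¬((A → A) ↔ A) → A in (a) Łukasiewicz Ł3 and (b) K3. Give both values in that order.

In Łukasiewicz Ł3: A → A = U → U = true
(A → A) ↔ A = true ↔ U = U
¬((A → A) ↔ A) = ¬U = U
¬((A → A) ↔ A) → A = U → U = true
In K3: A → A = U → U = U  [¬U ∨ U]
(A → A) ↔ A = U ↔ U = U
¬((A → A) ↔ A) = ¬U = U
¬((A → A) ↔ A) → A = U → U = U
They differ because Łukasiewicz Ł3 and K3 treat U differently under implication.

true; U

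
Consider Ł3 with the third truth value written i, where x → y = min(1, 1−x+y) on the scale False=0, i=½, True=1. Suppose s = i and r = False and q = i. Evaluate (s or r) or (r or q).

i

s or r = i or False = i
r or q = False or i = i
(s or r) or (r or q) = i or i = i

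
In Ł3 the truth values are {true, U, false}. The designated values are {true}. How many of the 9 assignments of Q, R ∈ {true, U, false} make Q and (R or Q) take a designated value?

Designated under: (Q=true, R=true); (Q=true, R=U); (Q=true, R=false).

3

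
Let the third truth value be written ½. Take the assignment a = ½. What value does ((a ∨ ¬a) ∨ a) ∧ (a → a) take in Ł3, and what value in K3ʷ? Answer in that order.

½; ½

In Ł3: ¬a = ¬½ = ½
a ∨ ¬a = ½ ∨ ½ = ½
(a ∨ ¬a) ∨ a = ½ ∨ ½ = ½
a → a = ½ → ½ = True
((a ∨ ¬a) ∨ a) ∧ (a → a) = ½ ∧ True = ½
In K3ʷ: ¬a = ¬½ = ½
a ∨ ¬a = ½ ∨ ½ = ½
(a ∨ ¬a) ∨ a = ½ ∨ ½ = ½
a → a = ½ → ½ = ½  [any arg is the third value ⇒ result is the third value]
((a ∨ ¬a) ∨ a) ∧ (a → a) = ½ ∧ ½ = ½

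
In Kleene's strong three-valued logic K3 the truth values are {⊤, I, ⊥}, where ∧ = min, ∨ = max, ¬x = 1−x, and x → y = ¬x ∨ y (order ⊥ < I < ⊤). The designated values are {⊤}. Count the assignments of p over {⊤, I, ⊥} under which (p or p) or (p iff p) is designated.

2

p=⊤: ⊤ ✓
p=I: I ·
p=⊥: ⊤ ✓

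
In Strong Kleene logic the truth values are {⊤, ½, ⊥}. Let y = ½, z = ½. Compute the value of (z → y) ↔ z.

z → y = ½ → ½ = ½
(z → y) ↔ z = ½ ↔ ½ = ½

½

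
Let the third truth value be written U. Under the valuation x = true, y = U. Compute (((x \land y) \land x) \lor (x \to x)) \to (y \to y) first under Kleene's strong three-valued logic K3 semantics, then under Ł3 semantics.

U; true

In Kleene's strong three-valued logic K3: x \land y = true \land U = U
(x \land y) \land x = U \land true = U
x \to x = true \to true = true
((x \land y) \land x) \lor (x \to x) = U \lor true = true
y \to y = U \to U = U
(((x \land y) \land x) \lor (x \to x)) \to (y \to y) = true \to U = U
In Ł3: x \land y = true \land U = U
(x \land y) \land x = U \land true = U
x \to x = true \to true = true
((x \land y) \land x) \lor (x \to x) = U \lor true = true
y \to y = U \to U = true  [min(1, 1−½+½)]
(((x \land y) \land x) \lor (x \to x)) \to (y \to y) = true \to true = true
They differ because Kleene's strong three-valued logic K3 and Ł3 treat U differently under implication.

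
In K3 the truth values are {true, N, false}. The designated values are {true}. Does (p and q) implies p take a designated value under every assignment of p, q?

Countermodel: p=N, q=true gives N, which is not designated.

No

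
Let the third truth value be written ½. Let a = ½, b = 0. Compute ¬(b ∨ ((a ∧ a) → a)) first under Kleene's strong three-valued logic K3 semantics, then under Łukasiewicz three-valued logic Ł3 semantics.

In Kleene's strong three-valued logic K3: a ∧ a = ½ ∧ ½ = ½
(a ∧ a) → a = ½ → ½ = ½  [¬½ ∨ ½]
b ∨ ((a ∧ a) → a) = 0 ∨ ½ = ½
¬(b ∨ ((a ∧ a) → a)) = ¬½ = ½
In Łukasiewicz three-valued logic Ł3: a ∧ a = ½ ∧ ½ = ½
(a ∧ a) → a = ½ → ½ = 1  [min(1, 1−½+½)]
b ∨ ((a ∧ a) → a) = 0 ∨ 1 = 1
¬(b ∨ ((a ∧ a) → a)) = ¬1 = 0
They differ because Kleene's strong three-valued logic K3 and Łukasiewicz three-valued logic Ł3 treat ½ differently under implication.

½; 0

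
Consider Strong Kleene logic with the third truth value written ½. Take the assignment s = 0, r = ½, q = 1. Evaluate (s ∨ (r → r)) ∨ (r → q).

r → r = ½ → ½ = ½  [¬½ ∨ ½]
s ∨ (r → r) = 0 ∨ ½ = ½
r → q = ½ → 1 = 1
(s ∨ (r → r)) ∨ (r → q) = ½ ∨ 1 = 1

1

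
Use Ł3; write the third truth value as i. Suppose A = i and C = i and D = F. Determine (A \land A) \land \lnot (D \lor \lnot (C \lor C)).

A \land A = i \land i = i
C \lor C = i \lor i = i
\lnot (C \lor C) = \lnot i = i
D \lor \lnot (C \lor C) = F \lor i = i
\lnot (D \lor \lnot (C \lor C)) = \lnot i = i
(A \land A) \land \lnot (D \lor \lnot (C \lor C)) = i \land i = i

i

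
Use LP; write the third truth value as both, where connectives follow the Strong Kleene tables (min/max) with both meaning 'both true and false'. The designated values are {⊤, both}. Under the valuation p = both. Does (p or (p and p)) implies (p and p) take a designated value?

p and p = both and both = both
p or (p and p) = both or both = both
p and p = both and both = both
(p or (p and p)) implies (p and p) = both implies both = both  [not both or both]
both ∈ {⊤, both}.

Yes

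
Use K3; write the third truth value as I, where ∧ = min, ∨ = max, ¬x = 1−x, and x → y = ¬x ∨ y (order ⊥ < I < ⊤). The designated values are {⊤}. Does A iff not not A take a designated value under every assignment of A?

No

Countermodel: A=I gives I, which is not designated.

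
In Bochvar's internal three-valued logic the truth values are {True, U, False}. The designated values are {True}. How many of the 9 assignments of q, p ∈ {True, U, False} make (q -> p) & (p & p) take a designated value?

Designated under: (q=True, p=True); (q=False, p=True).

2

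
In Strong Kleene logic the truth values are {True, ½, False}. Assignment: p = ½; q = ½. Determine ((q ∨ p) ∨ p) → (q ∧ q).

½

q ∨ p = ½ ∨ ½ = ½
(q ∨ p) ∨ p = ½ ∨ ½ = ½
q ∧ q = ½ ∧ ½ = ½
((q ∨ p) ∨ p) → (q ∧ q) = ½ → ½ = ½  [¬½ ∨ ½]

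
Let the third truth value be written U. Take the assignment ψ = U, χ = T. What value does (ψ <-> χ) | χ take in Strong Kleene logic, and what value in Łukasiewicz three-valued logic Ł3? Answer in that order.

In Strong Kleene logic: ψ <-> χ = U <-> T = U
(ψ <-> χ) | χ = U | T = T
In Łukasiewicz three-valued logic Ł3: ψ <-> χ = U <-> T = U
(ψ <-> χ) | χ = U | T = T

T; T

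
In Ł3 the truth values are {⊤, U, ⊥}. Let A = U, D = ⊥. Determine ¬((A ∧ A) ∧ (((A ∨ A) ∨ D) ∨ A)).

U

A ∧ A = U ∧ U = U
A ∨ A = U ∨ U = U
(A ∨ A) ∨ D = U ∨ ⊥ = U
((A ∨ A) ∨ D) ∨ A = U ∨ U = U
(A ∧ A) ∧ (((A ∨ A) ∨ D) ∨ A) = U ∧ U = U
¬((A ∧ A) ∧ (((A ∨ A) ∨ D) ∨ A)) = ¬U = U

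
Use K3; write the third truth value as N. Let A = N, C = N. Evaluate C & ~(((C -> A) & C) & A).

N

C -> A = N -> N = N
(C -> A) & C = N & N = N
((C -> A) & C) & A = N & N = N
~(((C -> A) & C) & A) = ~N = N
C & ~(((C -> A) & C) & A) = N & N = N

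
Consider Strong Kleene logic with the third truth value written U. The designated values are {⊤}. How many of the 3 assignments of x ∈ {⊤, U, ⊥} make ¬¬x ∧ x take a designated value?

x=⊤: ⊤ ✓
x=U: U ·
x=⊥: ⊥ ·

1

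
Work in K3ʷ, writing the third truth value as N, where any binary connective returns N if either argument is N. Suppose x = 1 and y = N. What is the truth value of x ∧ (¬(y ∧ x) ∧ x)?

N

y ∧ x = N ∧ 1 = N
¬(y ∧ x) = ¬N = N
¬(y ∧ x) ∧ x = N ∧ 1 = N
x ∧ (¬(y ∧ x) ∧ x) = 1 ∧ N = N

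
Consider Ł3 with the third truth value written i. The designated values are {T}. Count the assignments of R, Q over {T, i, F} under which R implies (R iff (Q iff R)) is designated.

7

Of the 9 assignments, 7 give a value in {T}.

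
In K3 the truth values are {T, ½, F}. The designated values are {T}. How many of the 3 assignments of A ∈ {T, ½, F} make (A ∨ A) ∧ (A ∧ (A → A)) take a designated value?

A=T: T ✓
A=½: ½ ·
A=F: F ·

1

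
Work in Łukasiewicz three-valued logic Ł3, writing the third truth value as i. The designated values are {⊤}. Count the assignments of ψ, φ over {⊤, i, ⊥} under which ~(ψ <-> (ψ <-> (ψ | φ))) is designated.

1

Designated under: (ψ=⊥, φ=⊥).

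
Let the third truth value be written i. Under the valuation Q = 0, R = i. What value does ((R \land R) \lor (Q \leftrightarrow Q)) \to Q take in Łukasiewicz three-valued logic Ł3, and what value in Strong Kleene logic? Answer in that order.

0; 0

In Łukasiewicz three-valued logic Ł3: R \land R = i \land i = i
Q \leftrightarrow Q = 0 \leftrightarrow 0 = 1
(R \land R) \lor (Q \leftrightarrow Q) = i \lor 1 = 1
((R \land R) \lor (Q \leftrightarrow Q)) \to Q = 1 \to 0 = 0
In Strong Kleene logic: R \land R = i \land i = i
Q \leftrightarrow Q = 0 \leftrightarrow 0 = 1
(R \land R) \lor (Q \leftrightarrow Q) = i \lor 1 = 1
((R \land R) \lor (Q \leftrightarrow Q)) \to Q = 1 \to 0 = 0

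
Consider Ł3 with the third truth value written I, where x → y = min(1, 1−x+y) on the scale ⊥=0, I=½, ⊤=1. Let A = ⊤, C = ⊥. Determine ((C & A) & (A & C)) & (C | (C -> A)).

⊥

C & A = ⊥ & ⊤ = ⊥
A & C = ⊤ & ⊥ = ⊥
(C & A) & (A & C) = ⊥ & ⊥ = ⊥
C -> A = ⊥ -> ⊤ = ⊤
C | (C -> A) = ⊥ | ⊤ = ⊤
((C & A) & (A & C)) & (C | (C -> A)) = ⊥ & ⊤ = ⊥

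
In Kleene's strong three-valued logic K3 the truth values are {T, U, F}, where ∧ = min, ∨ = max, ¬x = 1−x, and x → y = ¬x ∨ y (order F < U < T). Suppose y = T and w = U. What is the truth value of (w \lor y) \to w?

w \lor y = U \lor T = T
(w \lor y) \to w = T \to U = U

U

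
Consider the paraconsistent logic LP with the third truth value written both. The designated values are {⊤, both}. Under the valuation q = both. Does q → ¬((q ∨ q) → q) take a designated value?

q ∨ q = both ∨ both = both
(q ∨ q) → q = both → both = both  [¬both ∨ both]
¬((q ∨ q) → q) = ¬both = both
q → ¬((q ∨ q) → q) = both → both = both
both ∈ {⊤, both}.

Yes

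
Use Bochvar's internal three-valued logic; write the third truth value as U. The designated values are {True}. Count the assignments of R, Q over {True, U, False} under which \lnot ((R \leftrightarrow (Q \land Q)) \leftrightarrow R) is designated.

Designated under: (R=True, Q=False); (R=False, Q=False).

2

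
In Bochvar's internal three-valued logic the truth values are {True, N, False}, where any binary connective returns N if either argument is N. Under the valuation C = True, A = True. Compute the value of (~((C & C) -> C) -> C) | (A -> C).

C & C = True & True = True
(C & C) -> C = True -> True = True
~((C & C) -> C) = ~True = False
~((C & C) -> C) -> C = False -> True = True
A -> C = True -> True = True
(~((C & C) -> C) -> C) | (A -> C) = True | True = True

True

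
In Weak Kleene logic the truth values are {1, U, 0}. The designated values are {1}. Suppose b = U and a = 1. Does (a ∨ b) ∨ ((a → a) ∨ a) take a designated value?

No

a ∨ b = 1 ∨ U = U
a → a = 1 → 1 = 1
(a → a) ∨ a = 1 ∨ 1 = 1
(a ∨ b) ∨ ((a → a) ∨ a) = U ∨ 1 = U
U ∉ {1}.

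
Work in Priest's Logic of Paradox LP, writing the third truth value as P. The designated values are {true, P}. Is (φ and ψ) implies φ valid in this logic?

Every assignment of φ, ψ over {true, P, false} gives a value in {true, P}.
In particular, with φ=P, ψ=P: (φ and ψ) implies φ = P.

Yes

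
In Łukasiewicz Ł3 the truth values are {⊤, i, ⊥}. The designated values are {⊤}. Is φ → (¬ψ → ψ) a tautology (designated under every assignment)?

No

Countermodel: φ=⊤, ψ=⊥ gives ⊥, which is not designated.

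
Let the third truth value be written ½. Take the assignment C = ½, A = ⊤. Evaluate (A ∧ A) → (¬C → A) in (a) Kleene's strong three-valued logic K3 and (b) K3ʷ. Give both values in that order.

In Kleene's strong three-valued logic K3: A ∧ A = ⊤ ∧ ⊤ = ⊤
¬C = ¬½ = ½
¬C → A = ½ → ⊤ = ⊤  [¬½ ∨ ⊤]
(A ∧ A) → (¬C → A) = ⊤ → ⊤ = ⊤
In K3ʷ: A ∧ A = ⊤ ∧ ⊤ = ⊤
¬C = ¬½ = ½
¬C → A = ½ → ⊤ = ½  [any arg is the third value ⇒ result is the third value]
(A ∧ A) → (¬C → A) = ⊤ → ½ = ½
They differ because Kleene's strong three-valued logic K3 and K3ʷ treat ½ differently under the binary connectives.

⊤; ½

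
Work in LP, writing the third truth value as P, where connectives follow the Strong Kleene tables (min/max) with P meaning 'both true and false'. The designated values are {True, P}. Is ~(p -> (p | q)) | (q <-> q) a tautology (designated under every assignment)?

Every assignment of p, q over {True, P, False} gives a value in {True, P}.
In particular, with p=P, q=P: ~(p -> (p | q)) | (q <-> q) = P.

Yes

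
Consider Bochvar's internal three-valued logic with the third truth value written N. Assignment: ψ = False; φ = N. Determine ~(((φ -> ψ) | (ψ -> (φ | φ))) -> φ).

φ -> ψ = N -> False = N
φ | φ = N | N = N
ψ -> (φ | φ) = False -> N = N
(φ -> ψ) | (ψ -> (φ | φ)) = N | N = N
((φ -> ψ) | (ψ -> (φ | φ))) -> φ = N -> N = N
~(((φ -> ψ) | (ψ -> (φ | φ))) -> φ) = ~N = N

N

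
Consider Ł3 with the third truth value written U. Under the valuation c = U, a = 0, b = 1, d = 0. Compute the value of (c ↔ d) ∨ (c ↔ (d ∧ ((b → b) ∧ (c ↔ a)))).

U

c ↔ d = U ↔ 0 = U  [1 − |½−0|]
b → b = 1 → 1 = 1
c ↔ a = U ↔ 0 = U
(b → b) ∧ (c ↔ a) = 1 ∧ U = U
d ∧ ((b → b) ∧ (c ↔ a)) = 0 ∧ U = 0
c ↔ (d ∧ ((b → b) ∧ (c ↔ a))) = U ↔ 0 = U
(c ↔ d) ∨ (c ↔ (d ∧ ((b → b) ∧ (c ↔ a)))) = U ∨ U = U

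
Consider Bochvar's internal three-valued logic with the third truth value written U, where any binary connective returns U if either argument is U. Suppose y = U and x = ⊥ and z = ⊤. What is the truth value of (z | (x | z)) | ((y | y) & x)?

U

x | z = ⊥ | ⊤ = ⊤
z | (x | z) = ⊤ | ⊤ = ⊤
y | y = U | U = U
(y | y) & x = U & ⊥ = U
(z | (x | z)) | ((y | y) & x) = ⊤ | U = U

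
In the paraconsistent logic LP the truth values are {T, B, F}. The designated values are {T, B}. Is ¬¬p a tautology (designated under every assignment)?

Countermodel: p=F gives F, which is not designated.

No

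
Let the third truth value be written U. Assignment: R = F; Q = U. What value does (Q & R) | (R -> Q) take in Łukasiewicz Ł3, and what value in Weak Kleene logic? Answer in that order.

T; U

In Łukasiewicz Ł3: Q & R = U & F = F
R -> Q = F -> U = T  [min(1, 1−0+½)]
(Q & R) | (R -> Q) = F | T = T
In Weak Kleene logic: Q & R = U & F = U
R -> Q = F -> U = U  [any arg is the third value ⇒ result is the third value]
(Q & R) | (R -> Q) = U | U = U
They differ because Łukasiewicz Ł3 and Weak Kleene logic treat U differently under the binary connectives.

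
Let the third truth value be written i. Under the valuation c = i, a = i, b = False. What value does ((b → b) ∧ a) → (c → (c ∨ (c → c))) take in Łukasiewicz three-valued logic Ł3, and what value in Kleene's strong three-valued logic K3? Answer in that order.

True; i

In Łukasiewicz three-valued logic Ł3: b → b = False → False = True
(b → b) ∧ a = True ∧ i = i
c → c = i → i = True
c ∨ (c → c) = i ∨ True = True
c → (c ∨ (c → c)) = i → True = True
((b → b) ∧ a) → (c → (c ∨ (c → c))) = i → True = True
In Kleene's strong three-valued logic K3: b → b = False → False = True
(b → b) ∧ a = True ∧ i = i
c → c = i → i = i  [¬i ∨ i]
c ∨ (c → c) = i ∨ i = i
c → (c ∨ (c → c)) = i → i = i
((b → b) ∧ a) → (c → (c ∨ (c → c))) = i → i = i
They differ because Łukasiewicz three-valued logic Ł3 and Kleene's strong three-valued logic K3 treat i differently under implication.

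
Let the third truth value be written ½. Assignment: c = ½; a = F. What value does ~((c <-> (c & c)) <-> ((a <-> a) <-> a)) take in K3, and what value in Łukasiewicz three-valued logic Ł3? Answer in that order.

In K3: c & c = ½ & ½ = ½
c <-> (c & c) = ½ <-> ½ = ½
a <-> a = F <-> F = T
(a <-> a) <-> a = T <-> F = F
(c <-> (c & c)) <-> ((a <-> a) <-> a) = ½ <-> F = ½
~((c <-> (c & c)) <-> ((a <-> a) <-> a)) = ~½ = ½
In Łukasiewicz three-valued logic Ł3: c & c = ½ & ½ = ½
c <-> (c & c) = ½ <-> ½ = T  [1 − |½−½|]
a <-> a = F <-> F = T
(a <-> a) <-> a = T <-> F = F
(c <-> (c & c)) <-> ((a <-> a) <-> a) = T <-> F = F
~((c <-> (c & c)) <-> ((a <-> a) <-> a)) = ~F = T
They differ because K3 and Łukasiewicz three-valued logic Ł3 treat ½ differently under implication.

½; T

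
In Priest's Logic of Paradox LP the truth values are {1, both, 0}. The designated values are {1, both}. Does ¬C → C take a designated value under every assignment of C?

No

Countermodel: C=0 gives 0, which is not designated.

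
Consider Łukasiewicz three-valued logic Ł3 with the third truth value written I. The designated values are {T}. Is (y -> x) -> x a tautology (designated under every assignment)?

Countermodel: y=I, x=I gives I, which is not designated.

No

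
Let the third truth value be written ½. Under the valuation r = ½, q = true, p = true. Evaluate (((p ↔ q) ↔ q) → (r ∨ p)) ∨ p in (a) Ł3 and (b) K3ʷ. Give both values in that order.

In Ł3: p ↔ q = true ↔ true = true
(p ↔ q) ↔ q = true ↔ true = true
r ∨ p = ½ ∨ true = true
((p ↔ q) ↔ q) → (r ∨ p) = true → true = true
(((p ↔ q) ↔ q) → (r ∨ p)) ∨ p = true ∨ true = true
In K3ʷ: p ↔ q = true ↔ true = true
(p ↔ q) ↔ q = true ↔ true = true
r ∨ p = ½ ∨ true = ½
((p ↔ q) ↔ q) → (r ∨ p) = true → ½ = ½  [any arg is the third value ⇒ result is the third value]
(((p ↔ q) ↔ q) → (r ∨ p)) ∨ p = ½ ∨ true = ½
They differ because Ł3 and K3ʷ treat ½ differently under the binary connectives.

true; ½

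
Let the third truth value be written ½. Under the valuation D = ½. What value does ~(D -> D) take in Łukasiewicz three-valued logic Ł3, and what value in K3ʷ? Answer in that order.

false; ½

In Łukasiewicz three-valued logic Ł3: D -> D = ½ -> ½ = true
~(D -> D) = ~true = false
In K3ʷ: D -> D = ½ -> ½ = ½
~(D -> D) = ~½ = ½
They differ because Łukasiewicz three-valued logic Ł3 and K3ʷ treat ½ differently under the binary connectives.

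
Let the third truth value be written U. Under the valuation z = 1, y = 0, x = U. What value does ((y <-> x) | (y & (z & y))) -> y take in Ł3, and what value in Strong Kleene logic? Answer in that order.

In Ł3: y <-> x = 0 <-> U = U  [1 − |0−½|]
z & y = 1 & 0 = 0
y & (z & y) = 0 & 0 = 0
(y <-> x) | (y & (z & y)) = U | 0 = U
((y <-> x) | (y & (z & y))) -> y = U -> 0 = U
In Strong Kleene logic: y <-> x = 0 <-> U = U
z & y = 1 & 0 = 0
y & (z & y) = 0 & 0 = 0
(y <-> x) | (y & (z & y)) = U | 0 = U
((y <-> x) | (y & (z & y))) -> y = U -> 0 = U

U; U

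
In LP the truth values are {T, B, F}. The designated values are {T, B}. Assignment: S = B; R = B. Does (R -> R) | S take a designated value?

R -> R = B -> B = B  [~B | B]
(R -> R) | S = B | B = B
B ∈ {T, B}.

Yes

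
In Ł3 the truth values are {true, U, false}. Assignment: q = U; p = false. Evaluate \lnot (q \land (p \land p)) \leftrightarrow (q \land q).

U

p \land p = false \land false = false
q \land (p \land p) = U \land false = false
\lnot (q \land (p \land p)) = \lnot false = true
q \land q = U \land U = U
\lnot (q \land (p \land p)) \leftrightarrow (q \land q) = true \leftrightarrow U = U  [1 − |1−½|]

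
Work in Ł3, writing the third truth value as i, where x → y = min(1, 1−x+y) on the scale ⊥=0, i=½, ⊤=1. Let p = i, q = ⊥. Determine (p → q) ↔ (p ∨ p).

p → q = i → ⊥ = i  [min(1, 1−½+0)]
p ∨ p = i ∨ i = i
(p → q) ↔ (p ∨ p) = i ↔ i = ⊤

⊤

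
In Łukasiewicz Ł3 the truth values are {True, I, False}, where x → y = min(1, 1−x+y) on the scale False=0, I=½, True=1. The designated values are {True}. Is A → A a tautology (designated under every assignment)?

Yes

Every assignment of A over {True, I, False} gives a value in {True}.
In particular, with A=I: A → A = True.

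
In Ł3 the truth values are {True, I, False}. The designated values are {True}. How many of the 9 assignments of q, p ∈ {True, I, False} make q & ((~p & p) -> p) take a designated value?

Designated under: (q=True, p=True); (q=True, p=I); (q=True, p=False).

3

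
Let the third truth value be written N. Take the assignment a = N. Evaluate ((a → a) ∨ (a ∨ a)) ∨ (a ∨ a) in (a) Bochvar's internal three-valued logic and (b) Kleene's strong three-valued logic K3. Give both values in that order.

In Bochvar's internal three-valued logic: a → a = N → N = N  [any arg is the third value ⇒ result is the third value]
a ∨ a = N ∨ N = N
(a → a) ∨ (a ∨ a) = N ∨ N = N
a ∨ a = N ∨ N = N
((a → a) ∨ (a ∨ a)) ∨ (a ∨ a) = N ∨ N = N
In Kleene's strong three-valued logic K3: a → a = N → N = N  [¬N ∨ N]
a ∨ a = N ∨ N = N
(a → a) ∨ (a ∨ a) = N ∨ N = N
a ∨ a = N ∨ N = N
((a → a) ∨ (a ∨ a)) ∨ (a ∨ a) = N ∨ N = N

N; N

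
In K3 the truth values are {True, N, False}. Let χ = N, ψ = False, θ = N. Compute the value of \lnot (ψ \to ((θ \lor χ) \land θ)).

False

θ \lor χ = N \lor N = N
(θ \lor χ) \land θ = N \land N = N
ψ \to ((θ \lor χ) \land θ) = False \to N = True  [\lnot False \lor N]
\lnot (ψ \to ((θ \lor χ) \land θ)) = \lnot True = False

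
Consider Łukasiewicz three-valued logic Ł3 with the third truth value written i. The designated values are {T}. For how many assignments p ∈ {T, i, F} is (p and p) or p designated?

1

p=T: T ✓
p=i: i ·
p=F: F ·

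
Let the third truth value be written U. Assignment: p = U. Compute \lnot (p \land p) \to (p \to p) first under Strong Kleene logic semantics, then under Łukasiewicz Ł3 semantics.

U; T

In Strong Kleene logic: p \land p = U \land U = U
\lnot (p \land p) = \lnot U = U
p \to p = U \to U = U
\lnot (p \land p) \to (p \to p) = U \to U = U
In Łukasiewicz Ł3: p \land p = U \land U = U
\lnot (p \land p) = \lnot U = U
p \to p = U \to U = T  [min(1, 1−½+½)]
\lnot (p \land p) \to (p \to p) = U \to T = T
They differ because Strong Kleene logic and Łukasiewicz Ł3 treat U differently under implication.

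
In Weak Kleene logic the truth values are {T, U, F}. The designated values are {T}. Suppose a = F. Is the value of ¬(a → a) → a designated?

a → a = F → F = T
¬(a → a) = ¬T = F
¬(a → a) → a = F → F = T
T ∈ {T}.

Yes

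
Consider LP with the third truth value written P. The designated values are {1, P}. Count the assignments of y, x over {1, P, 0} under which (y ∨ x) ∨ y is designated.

Of the 9 assignments, 8 give a value in {1, P}.

8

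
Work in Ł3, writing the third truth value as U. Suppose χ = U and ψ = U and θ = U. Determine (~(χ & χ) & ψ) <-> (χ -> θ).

U

χ & χ = U & U = U
~(χ & χ) = ~U = U
~(χ & χ) & ψ = U & U = U
χ -> θ = U -> U = ⊤
(~(χ & χ) & ψ) <-> (χ -> θ) = U <-> ⊤ = U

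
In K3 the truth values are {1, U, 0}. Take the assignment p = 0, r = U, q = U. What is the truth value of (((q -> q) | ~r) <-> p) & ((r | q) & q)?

q -> q = U -> U = U
~r = ~U = U
(q -> q) | ~r = U | U = U
((q -> q) | ~r) <-> p = U <-> 0 = U
r | q = U | U = U
(r | q) & q = U & U = U
(((q -> q) | ~r) <-> p) & ((r | q) & q) = U & U = U

U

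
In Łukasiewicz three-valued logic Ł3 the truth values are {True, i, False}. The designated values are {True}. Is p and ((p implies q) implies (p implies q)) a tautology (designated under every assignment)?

No

Countermodel: p=i, q=True gives i, which is not designated.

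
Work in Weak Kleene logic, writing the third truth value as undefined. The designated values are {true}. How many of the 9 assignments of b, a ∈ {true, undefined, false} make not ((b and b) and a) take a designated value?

Designated under: (b=true, a=false); (b=false, a=true); (b=false, a=false).

3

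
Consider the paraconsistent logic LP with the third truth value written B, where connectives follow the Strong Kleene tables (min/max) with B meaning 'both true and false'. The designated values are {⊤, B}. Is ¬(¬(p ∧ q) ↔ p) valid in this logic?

Countermodel: p=⊤, q=⊥ gives ⊥, which is not designated.

No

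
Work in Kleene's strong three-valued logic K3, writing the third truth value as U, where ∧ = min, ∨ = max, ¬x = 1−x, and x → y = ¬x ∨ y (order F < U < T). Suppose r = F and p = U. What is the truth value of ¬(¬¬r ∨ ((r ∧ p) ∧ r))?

¬r = ¬F = T
¬¬r = ¬T = F
r ∧ p = F ∧ U = F
(r ∧ p) ∧ r = F ∧ F = F
¬¬r ∨ ((r ∧ p) ∧ r) = F ∨ F = F
¬(¬¬r ∨ ((r ∧ p) ∧ r)) = ¬F = T

T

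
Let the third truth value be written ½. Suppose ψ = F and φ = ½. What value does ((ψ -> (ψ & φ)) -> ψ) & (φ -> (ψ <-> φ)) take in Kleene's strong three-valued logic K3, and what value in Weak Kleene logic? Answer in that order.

In Kleene's strong three-valued logic K3: ψ & φ = F & ½ = F
ψ -> (ψ & φ) = F -> F = T
(ψ -> (ψ & φ)) -> ψ = T -> F = F
ψ <-> φ = F <-> ½ = ½
φ -> (ψ <-> φ) = ½ -> ½ = ½  [~½ | ½]
((ψ -> (ψ & φ)) -> ψ) & (φ -> (ψ <-> φ)) = F & ½ = F
In Weak Kleene logic: ψ & φ = F & ½ = ½
ψ -> (ψ & φ) = F -> ½ = ½  [any arg is the third value ⇒ result is the third value]
(ψ -> (ψ & φ)) -> ψ = ½ -> F = ½
ψ <-> φ = F <-> ½ = ½
φ -> (ψ <-> φ) = ½ -> ½ = ½
((ψ -> (ψ & φ)) -> ψ) & (φ -> (ψ <-> φ)) = ½ & ½ = ½
They differ because Kleene's strong three-valued logic K3 and Weak Kleene logic treat ½ differently under the binary connectives.

F; ½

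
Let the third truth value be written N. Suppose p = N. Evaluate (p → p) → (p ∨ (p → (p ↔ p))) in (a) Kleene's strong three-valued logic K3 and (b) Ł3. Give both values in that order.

N; ⊤

In Kleene's strong three-valued logic K3: p → p = N → N = N  [¬N ∨ N]
p ↔ p = N ↔ N = N
p → (p ↔ p) = N → N = N
p ∨ (p → (p ↔ p)) = N ∨ N = N
(p → p) → (p ∨ (p → (p ↔ p))) = N → N = N
In Ł3: p → p = N → N = ⊤  [min(1, 1−½+½)]
p ↔ p = N ↔ N = ⊤
p → (p ↔ p) = N → ⊤ = ⊤
p ∨ (p → (p ↔ p)) = N ∨ ⊤ = ⊤
(p → p) → (p ∨ (p → (p ↔ p))) = ⊤ → ⊤ = ⊤
They differ because Kleene's strong three-valued logic K3 and Ł3 treat N differently under implication.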